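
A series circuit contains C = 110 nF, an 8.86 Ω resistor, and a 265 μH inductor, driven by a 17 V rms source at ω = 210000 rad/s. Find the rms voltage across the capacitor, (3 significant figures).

48.4 V

X_L = ωL = 55.6 Ω
X_C = 1/(ωC) = 43.3 Ω
Net reactance X = X_L − X_C = 12.4 Ω
Z = 8.86 + j12.4 Ω
|Z| = √(8.86² + 12.4²) = 15.2 Ω
I = V/|Z| = 1.12 A
V_C = I·|Z_C| = 1.12 × 43.3 = 48.4 V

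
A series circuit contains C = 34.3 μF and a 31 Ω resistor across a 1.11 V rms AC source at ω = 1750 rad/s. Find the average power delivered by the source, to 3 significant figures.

30.8 mW

X_C = 1/(ωC) = 16.7 Ω
Z = 31.0 − j16.7 Ω
|Z| = √(31.0² + 16.7²) = 35.2 Ω
∠Z = arctan(-16.7/31.0) = -28.3°
I = V/|Z| = 31.5 mA
P = VI cos φ = 1.11 × 0.0315 × cos(-28.3°) = 30.8 mW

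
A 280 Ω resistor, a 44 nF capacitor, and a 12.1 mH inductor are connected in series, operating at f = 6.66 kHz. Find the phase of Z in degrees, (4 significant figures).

ω = 2πf = 41850 rad/s
X_L = ωL = 506.3 Ω
X_C = 1/(ωC) = 543.1 Ω
Net reactance X = X_L − X_C = -36.78 Ω
Z = 280.0 − j36.78 Ω
|Z| = √(280.0² + 36.78²) = 282.4 Ω
∠Z = arctan(-36.78/280.0) = -7.483°

-7.483°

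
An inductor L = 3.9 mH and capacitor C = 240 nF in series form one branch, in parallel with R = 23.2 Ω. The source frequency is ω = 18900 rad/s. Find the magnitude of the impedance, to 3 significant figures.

X_L = ωL = 73.7 Ω
X_C = 1/(ωC) = 220 Ω
Branch 1: Z₁ = R = 23.2 Ω
Branch 2 (series LC): Z₂ = j(X_L − X_C) = −j147 Ω
Parallel: Z = Z₁Z₂/(Z₁+Z₂), |Z| = 22.9 Ω, ∠Z = -8.98°

22.9 Ω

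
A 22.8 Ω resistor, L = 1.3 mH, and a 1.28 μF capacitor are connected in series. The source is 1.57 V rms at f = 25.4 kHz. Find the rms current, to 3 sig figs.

ω = 2πf = 159600 rad/s
X_L = ωL = 207 Ω
X_C = 1/(ωC) = 4.90 Ω
Net reactance X = X_L − X_C = 203 Ω
Z = 22.8 + j203 Ω
|Z| = √(22.8² + 203²) = 204 Ω
I = V/|Z| = 1.57/204 = 7.70 mA

7.70 mA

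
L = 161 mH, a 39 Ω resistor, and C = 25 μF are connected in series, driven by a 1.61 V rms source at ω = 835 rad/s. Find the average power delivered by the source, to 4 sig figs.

11.22 mW

X_L = ωL = 134.4 Ω
X_C = 1/(ωC) = 47.90 Ω
Net reactance X = X_L − X_C = 86.53 Ω
Z = 39.00 + j86.53 Ω
|Z| = √(39.00² + 86.53²) = 94.91 Ω
∠Z = arctan(86.53/39.00) = 65.74°
I = V/|Z| = 16.96 mA
P = VI cos φ = 1.61 × 0.01696 × cos(65.74°) = 11.22 mW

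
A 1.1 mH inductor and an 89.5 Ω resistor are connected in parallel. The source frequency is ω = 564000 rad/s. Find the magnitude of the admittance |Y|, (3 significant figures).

11.3 mS

X_L = ωL = 620 Ω
Parallel: admittances add. Y = 1/R + 1/(jωL)
Y = (0.0112 − j0.00161) S
|Y| = 0.0113 S → |Z| = 1/|Y| = 88.6 Ω, ∠Z = −∠Y = 8.21°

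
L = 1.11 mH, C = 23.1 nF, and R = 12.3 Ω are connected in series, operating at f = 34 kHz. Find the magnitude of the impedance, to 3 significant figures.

36.6 Ω

ω = 2πf = 213600 rad/s
X_L = ωL = 237 Ω
X_C = 1/(ωC) = 203 Ω
Net reactance X = X_L − X_C = 34.5 Ω
Z = 12.3 + j34.5 Ω
|Z| = √(12.3² + 34.5²) = 36.6 Ω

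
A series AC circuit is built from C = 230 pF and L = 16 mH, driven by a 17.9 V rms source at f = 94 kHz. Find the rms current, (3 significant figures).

ω = 2πf = 590600 rad/s
X_L = ωL = 9450 Ω
X_C = 1/(ωC) = 7360 Ω
Net reactance X = X_L − X_C = 2090 Ω
Z = j2090 Ω
|Z| = √(0² + 2090²) = 2090 Ω
I = V/|Z| = 17.9/2090 = 8.57 mA

8.57 mA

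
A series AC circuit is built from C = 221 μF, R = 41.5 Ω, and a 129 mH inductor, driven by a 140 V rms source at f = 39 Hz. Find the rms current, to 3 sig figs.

ω = 2πf = 245.0 rad/s
X_L = ωL = 31.6 Ω
X_C = 1/(ωC) = 18.5 Ω
Net reactance X = X_L − X_C = 13.1 Ω
Z = 41.5 + j13.1 Ω
|Z| = √(41.5² + 13.1²) = 43.5 Ω
I = V/|Z| = 140/43.5 = 3.22 A

3.22 A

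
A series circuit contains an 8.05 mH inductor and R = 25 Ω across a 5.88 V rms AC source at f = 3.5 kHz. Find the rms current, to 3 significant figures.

ω = 2πf = 21990 rad/s
X_L = ωL = 177 Ω
Z = 25.0 + j177 Ω
|Z| = √(25.0² + 177²) = 179 Ω
I = V/|Z| = 5.88/179 = 32.9 mA

32.9 mA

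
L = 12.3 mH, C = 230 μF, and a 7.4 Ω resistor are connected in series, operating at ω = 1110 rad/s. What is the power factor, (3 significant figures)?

0.605

X_L = ωL = 13.7 Ω
X_C = 1/(ωC) = 3.92 Ω
Net reactance X = X_L − X_C = 9.74 Ω
Z = 7.40 + j9.74 Ω
|Z| = √(7.40² + 9.74²) = 12.2 Ω
∠Z = arctan(9.74/7.40) = 52.8°
cos φ = cos(52.8°) = 0.605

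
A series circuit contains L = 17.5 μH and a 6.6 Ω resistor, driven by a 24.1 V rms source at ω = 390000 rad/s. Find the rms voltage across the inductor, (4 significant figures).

X_L = ωL = 6.825 Ω
Z = 6.600 + j6.825 Ω
|Z| = √(6.600² + 6.825²) = 9.494 Ω
I = V/|Z| = 2.538 A
V_L = I·|Z_L| = 2.538 × 6.825 = 17.32 V

17.32 V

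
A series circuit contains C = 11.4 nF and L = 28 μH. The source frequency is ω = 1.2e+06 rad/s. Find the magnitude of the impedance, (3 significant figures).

X_L = ωL = 33.6 Ω
X_C = 1/(ωC) = 73.1 Ω
Net reactance X = X_L − X_C = -39.5 Ω
Z = − j39.5 Ω
|Z| = √(0² + 39.5²) = 39.5 Ω

39.5 Ω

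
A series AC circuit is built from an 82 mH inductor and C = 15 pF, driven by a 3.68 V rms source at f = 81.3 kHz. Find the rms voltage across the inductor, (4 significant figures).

1.739 V

ω = 2πf = 510800 rad/s
X_L = ωL = 41890 Ω
X_C = 1/(ωC) = 130500 Ω
Net reactance X = X_L − X_C = -88620 Ω
Z = − j88620 Ω
|Z| = √(0² + 88620²) = 88620 Ω
I = V/|Z| = 41.53 μA
V_L = I·|Z_L| = 4.153e-05 × 41890 = 1.739 V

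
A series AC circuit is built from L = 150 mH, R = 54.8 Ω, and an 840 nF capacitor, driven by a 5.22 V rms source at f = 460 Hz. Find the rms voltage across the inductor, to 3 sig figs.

38.4 V

ω = 2πf = 2890 rad/s
X_L = ωL = 434 Ω
X_C = 1/(ωC) = 412 Ω
Net reactance X = X_L − X_C = 21.6 Ω
Z = 54.8 + j21.6 Ω
|Z| = √(54.8² + 21.6²) = 58.9 Ω
I = V/|Z| = 88.6 mA
V_L = I·|Z_L| = 0.0886 × 434 = 38.4 V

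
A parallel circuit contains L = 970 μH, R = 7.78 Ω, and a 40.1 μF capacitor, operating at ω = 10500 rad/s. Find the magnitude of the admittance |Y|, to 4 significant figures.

X_L = ωL = 10.19 Ω
X_C = 1/(ωC) = 2.375 Ω
Parallel: admittances add. Y = 1/R + 1/(jωL) + jωC
Y = (0.1285 + j0.3229) S
|Y| = 0.3475 S → |Z| = 1/|Y| = 2.878 Ω, ∠Z = −∠Y = -68.29°

347.5 mS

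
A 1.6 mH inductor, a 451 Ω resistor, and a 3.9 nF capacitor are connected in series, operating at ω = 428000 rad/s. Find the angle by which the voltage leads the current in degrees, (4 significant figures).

10.76°

X_L = ωL = 684.8 Ω
X_C = 1/(ωC) = 599.1 Ω
Net reactance X = X_L − X_C = 85.71 Ω
Z = 451.0 + j85.71 Ω
|Z| = √(451.0² + 85.71²) = 459.1 Ω
∠Z = arctan(85.71/451.0) = 10.76°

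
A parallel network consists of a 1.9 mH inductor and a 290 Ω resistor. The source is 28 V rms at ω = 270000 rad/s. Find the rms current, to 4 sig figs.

X_L = ωL = 513.0 Ω
Parallel: admittances add. Y = 1/R + 1/(jωL)
Y = (0.003448 − j0.001949) S
|Y| = 0.003961 S → |Z| = 1/|Y| = 252.5 Ω, ∠Z = −∠Y = 29.48°
I = V/|Z| = 28/252.5 = 110.9 mA

110.9 mA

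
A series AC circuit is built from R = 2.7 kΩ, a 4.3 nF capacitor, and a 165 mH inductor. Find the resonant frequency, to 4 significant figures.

5.975 kHz

ω₀ = 1/√(LC) = 1/√(0.165 × 4.3e-09) = 37540 rad/s
f₀ = ω₀/(2π) = 5.975 kHz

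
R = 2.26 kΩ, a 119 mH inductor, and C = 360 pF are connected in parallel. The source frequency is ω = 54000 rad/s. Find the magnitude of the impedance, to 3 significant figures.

2160 Ω

X_L = ωL = 6430 Ω
X_C = 1/(ωC) = 51400 Ω
Parallel: admittances add. Y = 1/R + 1/(jωL) + jωC
Y = (0.000442 − j0.000136) S
|Y| = 0.000463 S → |Z| = 1/|Y| = 2160 Ω, ∠Z = −∠Y = 17.1°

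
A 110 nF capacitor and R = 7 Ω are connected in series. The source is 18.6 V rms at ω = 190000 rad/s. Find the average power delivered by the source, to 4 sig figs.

1.036 W

X_C = 1/(ωC) = 47.85 Ω
Z = 7.000 − j47.85 Ω
|Z| = √(7.000² + 47.85²) = 48.36 Ω
∠Z = arctan(-47.85/7.000) = -81.68°
I = V/|Z| = 384.6 mA
P = VI cos φ = 18.6 × 0.3846 × cos(-81.68°) = 1.036 W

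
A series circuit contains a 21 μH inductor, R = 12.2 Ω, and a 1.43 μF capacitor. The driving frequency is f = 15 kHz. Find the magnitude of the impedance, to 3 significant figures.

13.4 Ω

ω = 2πf = 94250 rad/s
X_L = ωL = 1.98 Ω
X_C = 1/(ωC) = 7.42 Ω
Net reactance X = X_L − X_C = -5.44 Ω
Z = 12.2 − j5.44 Ω
|Z| = √(12.2² + 5.44²) = 13.4 Ω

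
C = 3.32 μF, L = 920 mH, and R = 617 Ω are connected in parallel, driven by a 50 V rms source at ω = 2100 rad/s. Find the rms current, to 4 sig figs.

332.7 mA

X_L = ωL = 1932 Ω
X_C = 1/(ωC) = 143.4 Ω
Parallel: admittances add. Y = 1/R + 1/(jωL) + jωC
Y = (0.001621 + j0.006454) S
|Y| = 0.006655 S → |Z| = 1/|Y| = 150.3 Ω, ∠Z = −∠Y = -75.90°
I = V/|Z| = 50/150.3 = 332.7 mA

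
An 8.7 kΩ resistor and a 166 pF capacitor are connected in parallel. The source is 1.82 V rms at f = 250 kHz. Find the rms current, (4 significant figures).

ω = 2πf = 1.571e+06 rad/s
X_C = 1/(ωC) = 3835 Ω
Parallel: admittances add. Y = 1/R + jωC
Y = (0.0001149 + j0.0002608) S
|Y| = 0.0002850 S → |Z| = 1/|Y| = 3509 Ω, ∠Z = −∠Y = -66.21°
I = V/|Z| = 1.82/3509 = 518.6 μA

518.6 μA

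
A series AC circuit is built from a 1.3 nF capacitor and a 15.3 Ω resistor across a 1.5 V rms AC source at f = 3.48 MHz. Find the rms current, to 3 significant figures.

39.1 mA

ω = 2πf = 2.187e+07 rad/s
X_C = 1/(ωC) = 35.2 Ω
Z = 15.3 − j35.2 Ω
|Z| = √(15.3² + 35.2²) = 38.4 Ω
I = V/|Z| = 1.5/38.4 = 39.1 mA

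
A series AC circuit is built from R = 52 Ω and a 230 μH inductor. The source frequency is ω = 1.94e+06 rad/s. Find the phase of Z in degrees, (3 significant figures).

X_L = ωL = 446 Ω
Z = 52.0 + j446 Ω
|Z| = √(52.0² + 446²) = 449 Ω
∠Z = arctan(446/52.0) = 83.4°

83.4°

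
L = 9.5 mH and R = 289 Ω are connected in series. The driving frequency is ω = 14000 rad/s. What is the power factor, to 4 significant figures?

X_L = ωL = 133.0 Ω
Z = 289.0 + j133.0 Ω
|Z| = √(289.0² + 133.0²) = 318.1 Ω
∠Z = arctan(133.0/289.0) = 24.71°
cos φ = cos(24.71°) = 0.9084

0.9084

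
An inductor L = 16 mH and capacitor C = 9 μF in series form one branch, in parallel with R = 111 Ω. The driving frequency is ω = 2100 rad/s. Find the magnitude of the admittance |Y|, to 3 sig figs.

X_L = ωL = 33.6 Ω
X_C = 1/(ωC) = 52.9 Ω
Branch 1: Z₁ = R = 111 Ω
Branch 2 (series LC): Z₂ = j(X_L − X_C) = −j19.3 Ω
Parallel: Z = Z₁Z₂/(Z₁+Z₂), |Z| = 19.0 Ω, ∠Z = -80.1°
|Y| = 1/|Z| = 52.6 mS

52.6 mS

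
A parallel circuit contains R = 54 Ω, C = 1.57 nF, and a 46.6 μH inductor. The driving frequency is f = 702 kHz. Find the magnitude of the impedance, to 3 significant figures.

ω = 2πf = 4.411e+06 rad/s
X_L = ωL = 206 Ω
X_C = 1/(ωC) = 144 Ω
Parallel: admittances add. Y = 1/R + 1/(jωL) + jωC
Y = (0.0185 + j0.00206) S
|Y| = 0.0186 S → |Z| = 1/|Y| = 53.7 Ω, ∠Z = −∠Y = -6.35°

53.7 Ω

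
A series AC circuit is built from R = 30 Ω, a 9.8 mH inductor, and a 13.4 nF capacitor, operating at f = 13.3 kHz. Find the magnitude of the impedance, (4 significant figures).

ω = 2πf = 83570 rad/s
X_L = ωL = 819.0 Ω
X_C = 1/(ωC) = 893.0 Ω
Net reactance X = X_L − X_C = -74.07 Ω
Z = 30.00 − j74.07 Ω
|Z| = √(30.00² + 74.07²) = 79.92 Ω

79.92 Ω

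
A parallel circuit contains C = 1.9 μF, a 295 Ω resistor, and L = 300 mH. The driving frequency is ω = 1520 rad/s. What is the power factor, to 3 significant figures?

X_L = ωL = 456 Ω
X_C = 1/(ωC) = 346 Ω
Parallel: admittances add. Y = 1/R + 1/(jωL) + jωC
Y = (0.00339 + j0.000695) S
|Y| = 0.00346 S → |Z| = 1/|Y| = 289 Ω, ∠Z = −∠Y = -11.6°
cos φ = cos(-11.6°) = 0.980

0.980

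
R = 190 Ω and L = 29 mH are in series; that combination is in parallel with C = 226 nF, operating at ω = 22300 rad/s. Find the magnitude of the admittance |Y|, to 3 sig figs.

3.64 mS

X_L = ωL = 647 Ω
X_C = 1/(ωC) = 198 Ω
Branch 1 (R+jX_L): Z₁ = 190 + j647 Ω, |Z₁| = 674 Ω
Branch 2 (−jX_C): Z₂ = −j198 Ω
Parallel: Z = Z₁Z₂/(Z₁+Z₂), |Z| = 275 Ω, ∠Z = -83.4°
|Y| = 1/|Z| = 3.64 mS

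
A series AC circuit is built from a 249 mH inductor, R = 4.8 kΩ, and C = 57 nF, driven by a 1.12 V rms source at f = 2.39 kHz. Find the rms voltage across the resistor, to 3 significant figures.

0.987 V

ω = 2πf = 15020 rad/s
X_L = ωL = 3740 Ω
X_C = 1/(ωC) = 1170 Ω
Net reactance X = X_L − X_C = 2570 Ω
Z = 4800 + j2570 Ω
|Z| = √(4800² + 2570²) = 5450 Ω
I = V/|Z| = 206 μA
V_R = I·|Z_R| = 0.000206 × 4800 = 0.987 V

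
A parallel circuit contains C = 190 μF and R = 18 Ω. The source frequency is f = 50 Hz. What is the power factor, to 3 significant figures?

0.681

ω = 2πf = 314.2 rad/s
X_C = 1/(ωC) = 16.8 Ω
Parallel: admittances add. Y = 1/R + jωC
Y = (0.0556 + j0.0597) S
|Y| = 0.0815 S → |Z| = 1/|Y| = 12.3 Ω, ∠Z = −∠Y = -47.1°
cos φ = cos(-47.1°) = 0.681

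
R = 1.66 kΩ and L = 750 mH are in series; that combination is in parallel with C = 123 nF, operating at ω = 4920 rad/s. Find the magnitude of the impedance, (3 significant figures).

2540 Ω

X_L = ωL = 3690 Ω
X_C = 1/(ωC) = 1650 Ω
Branch 1 (R+jX_L): Z₁ = 1660 + j3690 Ω, |Z₁| = 4050 Ω
Branch 2 (−jX_C): Z₂ = −j1650 Ω
Parallel: Z = Z₁Z₂/(Z₁+Z₂), |Z| = 2540 Ω, ∠Z = -75.1°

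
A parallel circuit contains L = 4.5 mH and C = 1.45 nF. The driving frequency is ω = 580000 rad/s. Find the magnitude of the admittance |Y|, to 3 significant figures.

458 μS

X_L = ωL = 2610 Ω
X_C = 1/(ωC) = 1190 Ω
Parallel: admittances add. Y = 1/(jωL) + jωC
Y = (0 + j0.000458) S
|Y| = 0.000458 S → |Z| = 1/|Y| = 2180 Ω, ∠Z = −∠Y = -90.0°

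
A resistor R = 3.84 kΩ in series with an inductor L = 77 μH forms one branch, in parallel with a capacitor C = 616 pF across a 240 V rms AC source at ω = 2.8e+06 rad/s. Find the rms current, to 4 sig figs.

415.2 mA

X_L = ωL = 215.6 Ω
X_C = 1/(ωC) = 579.8 Ω
Branch 1 (R+jX_L): Z₁ = 3840 + j215.6 Ω, |Z₁| = 3846 Ω
Branch 2 (−jX_C): Z₂ = −j579.8 Ω
Parallel: Z = Z₁Z₂/(Z₁+Z₂), |Z| = 578.1 Ω, ∠Z = -81.37°
I = V/|Z| = 240/578.1 = 415.2 mA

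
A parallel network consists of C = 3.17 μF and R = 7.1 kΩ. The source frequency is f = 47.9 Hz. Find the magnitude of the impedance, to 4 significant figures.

1037 Ω

ω = 2πf = 301.0 rad/s
X_C = 1/(ωC) = 1048 Ω
Parallel: admittances add. Y = 1/R + jωC
Y = (0.0001408 + j0.0009541) S
|Y| = 0.0009644 S → |Z| = 1/|Y| = 1037 Ω, ∠Z = −∠Y = -81.60°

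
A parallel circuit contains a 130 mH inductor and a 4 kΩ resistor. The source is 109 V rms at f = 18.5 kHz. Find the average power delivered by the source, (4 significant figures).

2.970 W

ω = 2πf = 116200 rad/s
X_L = ωL = 15110 Ω
Parallel: admittances add. Y = 1/R + 1/(jωL)
Y = (0.0002500 − j6.618e-05) S
|Y| = 0.0002586 S → |Z| = 1/|Y| = 3867 Ω, ∠Z = −∠Y = 14.83°
I = V/|Z| = 28.19 mA
P = VI cos φ = 109 × 0.02819 × cos(14.83°) = 2.970 W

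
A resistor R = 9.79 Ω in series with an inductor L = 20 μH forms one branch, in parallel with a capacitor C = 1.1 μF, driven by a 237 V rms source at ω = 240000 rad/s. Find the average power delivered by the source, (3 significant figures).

X_L = ωL = 4.80 Ω
X_C = 1/(ωC) = 3.79 Ω
Branch 1 (R+jX_L): Z₁ = 9.79 + j4.80 Ω, |Z₁| = 10.9 Ω
Branch 2 (−jX_C): Z₂ = −j3.79 Ω
Parallel: Z = Z₁Z₂/(Z₁+Z₂), |Z| = 4.20 Ω, ∠Z = -69.8°
I = V/|Z| = 56.5 A
P = VI cos φ = 237 × 56.5 × cos(-69.8°) = 4.63 kW

4.63 kW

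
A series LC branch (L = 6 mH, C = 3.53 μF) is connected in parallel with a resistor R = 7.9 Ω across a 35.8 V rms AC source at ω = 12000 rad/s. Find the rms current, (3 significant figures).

X_L = ωL = 72.0 Ω
X_C = 1/(ωC) = 23.6 Ω
Branch 1: Z₁ = R = 7.90 Ω
Branch 2 (series LC): Z₂ = j(X_L − X_C) = j48.4 Ω
Parallel: Z = Z₁Z₂/(Z₁+Z₂), |Z| = 7.80 Ω, ∠Z = 9.27°
I = V/|Z| = 35.8/7.80 = 4.59 A

4.59 A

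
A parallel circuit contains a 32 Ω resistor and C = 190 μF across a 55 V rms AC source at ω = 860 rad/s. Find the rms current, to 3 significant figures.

9.15 A

X_C = 1/(ωC) = 6.12 Ω
Parallel: admittances add. Y = 1/R + jωC
Y = (0.0312 + j0.163) S
|Y| = 0.166 S → |Z| = 1/|Y| = 6.01 Ω, ∠Z = −∠Y = -79.2°
I = V/|Z| = 55/6.01 = 9.15 A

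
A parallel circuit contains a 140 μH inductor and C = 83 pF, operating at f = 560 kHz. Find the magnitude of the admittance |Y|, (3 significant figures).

1.74 mS

ω = 2πf = 3.519e+06 rad/s
X_L = ωL = 493 Ω
X_C = 1/(ωC) = 3420 Ω
Parallel: admittances add. Y = 1/(jωL) + jωC
Y = (0 − j0.00174) S
|Y| = 0.00174 S → |Z| = 1/|Y| = 575 Ω, ∠Z = −∠Y = 90.0°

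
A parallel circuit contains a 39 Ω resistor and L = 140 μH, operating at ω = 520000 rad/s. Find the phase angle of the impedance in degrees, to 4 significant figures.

X_L = ωL = 72.80 Ω
Parallel: admittances add. Y = 1/R + 1/(jωL)
Y = (0.02564 − j0.01374) S
|Y| = 0.02909 S → |Z| = 1/|Y| = 34.38 Ω, ∠Z = −∠Y = 28.18°

28.18°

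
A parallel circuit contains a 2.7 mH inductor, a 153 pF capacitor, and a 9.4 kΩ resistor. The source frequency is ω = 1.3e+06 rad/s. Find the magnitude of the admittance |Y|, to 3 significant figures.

137 μS

X_L = ωL = 3510 Ω
X_C = 1/(ωC) = 5030 Ω
Parallel: admittances add. Y = 1/R + 1/(jωL) + jωC
Y = (0.000106 − j8.6e-05) S
|Y| = 0.000137 S → |Z| = 1/|Y| = 7310 Ω, ∠Z = −∠Y = 39.0°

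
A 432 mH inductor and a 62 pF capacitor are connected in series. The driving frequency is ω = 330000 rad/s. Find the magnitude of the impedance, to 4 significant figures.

93680 Ω

X_L = ωL = 142600 Ω
X_C = 1/(ωC) = 48880 Ω
Net reactance X = X_L − X_C = 93680 Ω
Z = j93680 Ω
|Z| = √(0² + 93680²) = 93680 Ω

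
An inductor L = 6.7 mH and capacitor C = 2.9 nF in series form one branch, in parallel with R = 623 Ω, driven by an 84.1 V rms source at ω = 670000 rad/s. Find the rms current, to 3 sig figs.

137 mA

X_L = ωL = 4490 Ω
X_C = 1/(ωC) = 515 Ω
Branch 1: Z₁ = R = 623 Ω
Branch 2 (series LC): Z₂ = j(X_L − X_C) = j3970 Ω
Parallel: Z = Z₁Z₂/(Z₁+Z₂), |Z| = 615 Ω, ∠Z = 8.91°
I = V/|Z| = 84.1/615 = 137 mA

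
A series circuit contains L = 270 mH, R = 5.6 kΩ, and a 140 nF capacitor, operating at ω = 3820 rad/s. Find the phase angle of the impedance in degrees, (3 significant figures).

X_L = ωL = 1030 Ω
X_C = 1/(ωC) = 1870 Ω
Net reactance X = X_L − X_C = -838 Ω
Z = 5600 − j838 Ω
|Z| = √(5600² + 838²) = 5660 Ω
∠Z = arctan(-838/5600) = -8.52°

-8.52°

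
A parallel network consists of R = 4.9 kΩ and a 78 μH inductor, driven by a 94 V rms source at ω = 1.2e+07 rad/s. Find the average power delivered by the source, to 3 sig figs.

1.80 W

X_L = ωL = 936 Ω
Parallel: admittances add. Y = 1/R + 1/(jωL)
Y = (0.000204 − j0.00107) S
|Y| = 0.00109 S → |Z| = 1/|Y| = 919 Ω, ∠Z = −∠Y = 79.2°
I = V/|Z| = 102 mA
P = VI cos φ = 94 × 0.102 × cos(79.2°) = 1.80 W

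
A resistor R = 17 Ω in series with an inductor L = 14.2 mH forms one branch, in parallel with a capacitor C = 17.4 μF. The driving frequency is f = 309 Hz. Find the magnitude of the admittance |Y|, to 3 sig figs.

17.9 mS

ω = 2πf = 1942 rad/s
X_L = ωL = 27.6 Ω
X_C = 1/(ωC) = 29.6 Ω
Branch 1 (R+jX_L): Z₁ = 17.0 + j27.6 Ω, |Z₁| = 32.4 Ω
Branch 2 (−jX_C): Z₂ = −j29.6 Ω
Parallel: Z = Z₁Z₂/(Z₁+Z₂), |Z| = 56.0 Ω, ∠Z = -24.8°
|Y| = 1/|Z| = 17.9 mS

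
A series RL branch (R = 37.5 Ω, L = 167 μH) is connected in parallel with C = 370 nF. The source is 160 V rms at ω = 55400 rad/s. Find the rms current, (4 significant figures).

4.627 A

X_L = ωL = 9.252 Ω
X_C = 1/(ωC) = 48.79 Ω
Branch 1 (R+jX_L): Z₁ = 37.50 + j9.252 Ω, |Z₁| = 38.62 Ω
Branch 2 (−jX_C): Z₂ = −j48.79 Ω
Parallel: Z = Z₁Z₂/(Z₁+Z₂), |Z| = 34.58 Ω, ∠Z = -29.63°
I = V/|Z| = 160/34.58 = 4.627 A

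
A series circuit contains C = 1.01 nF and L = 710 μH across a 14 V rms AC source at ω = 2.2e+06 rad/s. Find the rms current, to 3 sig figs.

X_L = ωL = 1560 Ω
X_C = 1/(ωC) = 450 Ω
Net reactance X = X_L − X_C = 1110 Ω
Z = j1110 Ω
|Z| = √(0² + 1110²) = 1110 Ω
I = V/|Z| = 14/1110 = 12.6 mA

12.6 mA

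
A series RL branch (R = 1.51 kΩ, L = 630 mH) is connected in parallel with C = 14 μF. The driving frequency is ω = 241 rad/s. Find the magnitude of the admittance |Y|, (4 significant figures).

X_L = ωL = 151.8 Ω
X_C = 1/(ωC) = 296.4 Ω
Branch 1 (R+jX_L): Z₁ = 1510 + j151.8 Ω, |Z₁| = 1518 Ω
Branch 2 (−jX_C): Z₂ = −j296.4 Ω
Parallel: Z = Z₁Z₂/(Z₁+Z₂), |Z| = 296.5 Ω, ∠Z = -78.79°
|Y| = 1/|Z| = 3.372 mS

3.372 mS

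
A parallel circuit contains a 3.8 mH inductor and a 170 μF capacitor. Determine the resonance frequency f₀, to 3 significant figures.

198 Hz

ω₀ = 1/√(LC) = 1/√(0.0038 × 0.00017) = 1244 rad/s
f₀ = ω₀/(2π) = 198 Hz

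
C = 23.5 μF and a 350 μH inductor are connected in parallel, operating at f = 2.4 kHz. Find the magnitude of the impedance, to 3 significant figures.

6.06 Ω

ω = 2πf = 15080 rad/s
X_L = ωL = 5.28 Ω
X_C = 1/(ωC) = 2.82 Ω
Parallel: admittances add. Y = 1/(jωL) + jωC
Y = (0 + j0.165) S
|Y| = 0.165 S → |Z| = 1/|Y| = 6.06 Ω, ∠Z = −∠Y = -90.0°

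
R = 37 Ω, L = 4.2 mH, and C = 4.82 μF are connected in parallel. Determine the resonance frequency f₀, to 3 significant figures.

ω₀ = 1/√(LC) = 1/√(0.0042 × 4.82e-06) = 7028 rad/s
f₀ = ω₀/(2π) = 1.12 kHz

1.12 kHz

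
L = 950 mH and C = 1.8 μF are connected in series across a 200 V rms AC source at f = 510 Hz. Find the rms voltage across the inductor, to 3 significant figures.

ω = 2πf = 3204 rad/s
X_L = ωL = 3040 Ω
X_C = 1/(ωC) = 173 Ω
Net reactance X = X_L − X_C = 2870 Ω
Z = j2870 Ω
|Z| = √(0² + 2870²) = 2870 Ω
I = V/|Z| = 69.7 mA
V_L = I·|Z_L| = 0.0697 × 3040 = 212 V

212 V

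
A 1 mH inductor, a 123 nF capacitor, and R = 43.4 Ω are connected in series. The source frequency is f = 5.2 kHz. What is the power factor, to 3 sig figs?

ω = 2πf = 32670 rad/s
X_L = ωL = 32.7 Ω
X_C = 1/(ωC) = 249 Ω
Net reactance X = X_L − X_C = -216 Ω
Z = 43.4 − j216 Ω
|Z| = √(43.4² + 216²) = 220 Ω
∠Z = arctan(-216/43.4) = -78.6°
cos φ = cos(-78.6°) = 0.197

0.197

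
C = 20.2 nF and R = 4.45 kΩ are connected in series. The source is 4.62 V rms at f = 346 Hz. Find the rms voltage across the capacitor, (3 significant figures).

ω = 2πf = 2174 rad/s
X_C = 1/(ωC) = 22800 Ω
Z = 4450 − j22800 Ω
|Z| = √(4450² + 22800²) = 23200 Ω
I = V/|Z| = 199 μA
V_C = I·|Z_C| = 0.000199 × 22800 = 4.53 V

4.53 V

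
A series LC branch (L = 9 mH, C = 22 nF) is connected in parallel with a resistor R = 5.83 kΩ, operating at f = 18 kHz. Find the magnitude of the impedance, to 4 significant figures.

612.6 Ω

ω = 2πf = 113100 rad/s
X_L = ωL = 1018 Ω
X_C = 1/(ωC) = 401.9 Ω
Branch 1: Z₁ = R = 5830 Ω
Branch 2 (series LC): Z₂ = j(X_L − X_C) = j616.0 Ω
Parallel: Z = Z₁Z₂/(Z₁+Z₂), |Z| = 612.6 Ω, ∠Z = 83.97°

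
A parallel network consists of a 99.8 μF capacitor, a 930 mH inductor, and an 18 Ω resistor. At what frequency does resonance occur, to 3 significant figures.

16.5 Hz

ω₀ = 1/√(LC) = 1/√(0.93 × 9.98e-05) = 103.8 rad/s
f₀ = ω₀/(2π) = 16.5 Hz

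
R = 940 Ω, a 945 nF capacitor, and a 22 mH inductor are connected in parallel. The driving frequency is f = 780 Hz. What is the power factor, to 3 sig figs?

0.223

ω = 2πf = 4901 rad/s
X_L = ωL = 108 Ω
X_C = 1/(ωC) = 216 Ω
Parallel: admittances add. Y = 1/R + 1/(jωL) + jωC
Y = (0.00106 − j0.00464) S
|Y| = 0.00476 S → |Z| = 1/|Y| = 210 Ω, ∠Z = −∠Y = 77.1°
cos φ = cos(77.1°) = 0.223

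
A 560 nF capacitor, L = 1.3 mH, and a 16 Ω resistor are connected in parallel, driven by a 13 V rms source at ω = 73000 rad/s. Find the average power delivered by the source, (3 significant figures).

X_L = ωL = 94.9 Ω
X_C = 1/(ωC) = 24.5 Ω
Parallel: admittances add. Y = 1/R + 1/(jωL) + jωC
Y = (0.0625 + j0.0303) S
|Y| = 0.0695 S → |Z| = 1/|Y| = 14.4 Ω, ∠Z = −∠Y = -25.9°
I = V/|Z| = 903 mA
P = VI cos φ = 13 × 0.903 × cos(-25.9°) = 10.6 W

10.6 W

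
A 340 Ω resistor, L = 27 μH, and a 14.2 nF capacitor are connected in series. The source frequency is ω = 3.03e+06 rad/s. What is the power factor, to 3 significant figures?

X_L = ωL = 81.8 Ω
X_C = 1/(ωC) = 23.2 Ω
Net reactance X = X_L − X_C = 58.6 Ω
Z = 340 + j58.6 Ω
|Z| = √(340² + 58.6²) = 345 Ω
∠Z = arctan(58.6/340) = 9.77°
cos φ = cos(9.77°) = 0.985

0.985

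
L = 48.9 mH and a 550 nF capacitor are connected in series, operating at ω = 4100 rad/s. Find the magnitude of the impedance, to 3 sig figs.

X_L = ωL = 200 Ω
X_C = 1/(ωC) = 443 Ω
Net reactance X = X_L − X_C = -243 Ω
Z = − j243 Ω
|Z| = √(0² + 243²) = 243 Ω

243 Ω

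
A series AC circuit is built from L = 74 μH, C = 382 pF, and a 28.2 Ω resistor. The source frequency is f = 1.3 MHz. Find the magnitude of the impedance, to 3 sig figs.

ω = 2πf = 8.168e+06 rad/s
X_L = ωL = 604 Ω
X_C = 1/(ωC) = 320 Ω
Net reactance X = X_L − X_C = 284 Ω
Z = 28.2 + j284 Ω
|Z| = √(28.2² + 284²) = 285 Ω

285 Ω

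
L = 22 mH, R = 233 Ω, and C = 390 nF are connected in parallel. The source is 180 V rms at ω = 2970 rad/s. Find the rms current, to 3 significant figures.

X_L = ωL = 65.3 Ω
X_C = 1/(ωC) = 863 Ω
Parallel: admittances add. Y = 1/R + 1/(jωL) + jωC
Y = (0.00429 − j0.0141) S
|Y| = 0.0148 S → |Z| = 1/|Y| = 67.6 Ω, ∠Z = −∠Y = 73.1°
I = V/|Z| = 180/67.6 = 2.66 A

2.66 A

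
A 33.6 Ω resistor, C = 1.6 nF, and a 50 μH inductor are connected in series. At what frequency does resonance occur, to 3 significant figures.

ω₀ = 1/√(LC) = 1/√(5e-05 × 1.6e-09) = 3.536e+06 rad/s
f₀ = ω₀/(2π) = 563 kHz

563 kHz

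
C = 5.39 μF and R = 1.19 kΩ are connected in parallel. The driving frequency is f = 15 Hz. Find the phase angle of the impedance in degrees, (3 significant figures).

-31.2°

ω = 2πf = 94.25 rad/s
X_C = 1/(ωC) = 1970 Ω
Parallel: admittances add. Y = 1/R + jωC
Y = (0.000840 + j0.000508) S
|Y| = 0.000982 S → |Z| = 1/|Y| = 1020 Ω, ∠Z = −∠Y = -31.2°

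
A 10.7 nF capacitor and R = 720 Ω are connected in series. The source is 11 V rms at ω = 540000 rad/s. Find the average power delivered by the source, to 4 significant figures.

158.9 mW

X_C = 1/(ωC) = 173.1 Ω
Z = 720.0 − j173.1 Ω
|Z| = √(720.0² + 173.1²) = 740.5 Ω
∠Z = arctan(-173.1/720.0) = -13.52°
I = V/|Z| = 14.85 mA
P = VI cos φ = 11 × 0.01485 × cos(-13.52°) = 158.9 mW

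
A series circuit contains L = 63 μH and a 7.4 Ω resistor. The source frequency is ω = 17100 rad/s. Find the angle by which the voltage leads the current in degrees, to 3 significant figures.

X_L = ωL = 1.08 Ω
Z = 7.40 + j1.08 Ω
|Z| = √(7.40² + 1.08²) = 7.48 Ω
∠Z = arctan(1.08/7.40) = 8.28°

8.28°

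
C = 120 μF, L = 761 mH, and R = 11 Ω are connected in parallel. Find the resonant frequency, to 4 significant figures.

ω₀ = 1/√(LC) = 1/√(0.761 × 0.00012) = 104.6 rad/s
f₀ = ω₀/(2π) = 16.65 Hz

16.65 Hz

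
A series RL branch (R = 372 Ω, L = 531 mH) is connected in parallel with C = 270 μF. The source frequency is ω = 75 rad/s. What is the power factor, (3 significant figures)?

X_L = ωL = 39.8 Ω
X_C = 1/(ωC) = 49.4 Ω
Branch 1 (R+jX_L): Z₁ = 372 + j39.8 Ω, |Z₁| = 374 Ω
Branch 2 (−jX_C): Z₂ = −j49.4 Ω
Parallel: Z = Z₁Z₂/(Z₁+Z₂), |Z| = 49.6 Ω, ∠Z = -82.4°
cos φ = cos(-82.4°) = 0.132

0.132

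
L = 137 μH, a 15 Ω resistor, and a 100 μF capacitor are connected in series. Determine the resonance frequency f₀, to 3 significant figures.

1.36 kHz

ω₀ = 1/√(LC) = 1/√(0.000137 × 0.0001) = 8544 rad/s
f₀ = ω₀/(2π) = 1.36 kHz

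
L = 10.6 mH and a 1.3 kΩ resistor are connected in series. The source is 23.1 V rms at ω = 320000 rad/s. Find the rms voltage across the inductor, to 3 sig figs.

X_L = ωL = 3390 Ω
Z = 1300 + j3390 Ω
|Z| = √(1300² + 3390²) = 3630 Ω
I = V/|Z| = 6.36 mA
V_L = I·|Z_L| = 0.00636 × 3390 = 21.6 V

21.6 V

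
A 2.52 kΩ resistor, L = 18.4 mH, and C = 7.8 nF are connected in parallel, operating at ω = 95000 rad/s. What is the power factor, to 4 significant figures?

0.9201

X_L = ωL = 1748 Ω
X_C = 1/(ωC) = 1350 Ω
Parallel: admittances add. Y = 1/R + 1/(jωL) + jωC
Y = (0.0003968 + j0.0001689) S
|Y| = 0.0004313 S → |Z| = 1/|Y| = 2319 Ω, ∠Z = −∠Y = -23.06°
cos φ = cos(-23.06°) = 0.9201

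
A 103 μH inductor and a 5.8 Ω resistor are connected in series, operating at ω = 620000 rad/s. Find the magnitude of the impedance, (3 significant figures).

64.1 Ω

X_L = ωL = 63.9 Ω
Z = 5.80 + j63.9 Ω
|Z| = √(5.80² + 63.9²) = 64.1 Ω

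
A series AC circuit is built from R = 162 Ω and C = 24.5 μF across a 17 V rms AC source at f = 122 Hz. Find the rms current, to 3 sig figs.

99.7 mA

ω = 2πf = 766.5 rad/s
X_C = 1/(ωC) = 53.2 Ω
Z = 162 − j53.2 Ω
|Z| = √(162² + 53.2²) = 171 Ω
I = V/|Z| = 17/171 = 99.7 mA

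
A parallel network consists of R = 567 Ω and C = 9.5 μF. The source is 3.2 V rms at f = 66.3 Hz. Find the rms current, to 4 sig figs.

13.86 mA

ω = 2πf = 416.6 rad/s
X_C = 1/(ωC) = 252.7 Ω
Parallel: admittances add. Y = 1/R + jωC
Y = (0.001764 + j0.003957) S
|Y| = 0.004333 S → |Z| = 1/|Y| = 230.8 Ω, ∠Z = −∠Y = -65.98°
I = V/|Z| = 3.2/230.8 = 13.86 mA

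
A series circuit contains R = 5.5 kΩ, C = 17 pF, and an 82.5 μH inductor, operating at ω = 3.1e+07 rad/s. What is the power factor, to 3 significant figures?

0.993

X_L = ωL = 2560 Ω
X_C = 1/(ωC) = 1900 Ω
Net reactance X = X_L − X_C = 660 Ω
Z = 5500 + j660 Ω
|Z| = √(5500² + 660²) = 5540 Ω
∠Z = arctan(660/5500) = 6.84°
cos φ = cos(6.84°) = 0.993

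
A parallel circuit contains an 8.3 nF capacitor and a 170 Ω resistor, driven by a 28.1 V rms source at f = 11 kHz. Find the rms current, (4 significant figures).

166.1 mA

ω = 2πf = 69120 rad/s
X_C = 1/(ωC) = 1743 Ω
Parallel: admittances add. Y = 1/R + jωC
Y = (0.005882 + j0.0005737) S
|Y| = 0.005910 S → |Z| = 1/|Y| = 169.2 Ω, ∠Z = −∠Y = -5.570°
I = V/|Z| = 28.1/169.2 = 166.1 mA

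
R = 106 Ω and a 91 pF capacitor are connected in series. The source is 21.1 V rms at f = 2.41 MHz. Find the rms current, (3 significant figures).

ω = 2πf = 1.514e+07 rad/s
X_C = 1/(ωC) = 726 Ω
Z = 106 − j726 Ω
|Z| = √(106² + 726²) = 733 Ω
I = V/|Z| = 21.1/733 = 28.8 mA

28.8 mA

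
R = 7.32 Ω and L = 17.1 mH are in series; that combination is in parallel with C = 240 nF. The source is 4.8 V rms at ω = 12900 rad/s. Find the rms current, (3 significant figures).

6.91 mA

X_L = ωL = 221 Ω
X_C = 1/(ωC) = 323 Ω
Branch 1 (R+jX_L): Z₁ = 7.32 + j221 Ω, |Z₁| = 221 Ω
Branch 2 (−jX_C): Z₂ = −j323 Ω
Parallel: Z = Z₁Z₂/(Z₁+Z₂), |Z| = 694 Ω, ∠Z = 84.0°
I = V/|Z| = 4.8/694 = 6.91 mA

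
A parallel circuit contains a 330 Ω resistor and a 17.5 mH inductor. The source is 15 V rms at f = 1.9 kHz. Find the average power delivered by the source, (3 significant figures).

682 mW

ω = 2πf = 11940 rad/s
X_L = ωL = 209 Ω
Parallel: admittances add. Y = 1/R + 1/(jωL)
Y = (0.00303 − j0.00479) S
|Y| = 0.00567 S → |Z| = 1/|Y| = 177 Ω, ∠Z = −∠Y = 57.7°
I = V/|Z| = 85.0 mA
P = VI cos φ = 15 × 0.0850 × cos(57.7°) = 682 mW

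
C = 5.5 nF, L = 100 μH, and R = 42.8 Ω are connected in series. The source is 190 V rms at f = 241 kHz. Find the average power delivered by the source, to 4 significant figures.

ω = 2πf = 1.514e+06 rad/s
X_L = ωL = 151.4 Ω
X_C = 1/(ωC) = 120.1 Ω
Net reactance X = X_L − X_C = 31.35 Ω
Z = 42.80 + j31.35 Ω
|Z| = √(42.80² + 31.35²) = 53.06 Ω
∠Z = arctan(31.35/42.80) = 36.22°
I = V/|Z| = 3.581 A
P = VI cos φ = 190 × 3.581 × cos(36.22°) = 548.9 W

548.9 W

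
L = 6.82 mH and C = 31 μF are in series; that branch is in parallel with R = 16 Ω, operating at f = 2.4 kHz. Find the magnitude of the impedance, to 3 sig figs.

ω = 2πf = 15080 rad/s
X_L = ωL = 103 Ω
X_C = 1/(ωC) = 2.14 Ω
Branch 1: Z₁ = R = 16.0 Ω
Branch 2 (series LC): Z₂ = j(X_L − X_C) = j101 Ω
Parallel: Z = Z₁Z₂/(Z₁+Z₂), |Z| = 15.8 Ω, ∠Z = 9.03°

15.8 Ω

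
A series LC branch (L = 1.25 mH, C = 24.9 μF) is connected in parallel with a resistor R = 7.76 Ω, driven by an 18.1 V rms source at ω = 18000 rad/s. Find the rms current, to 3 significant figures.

2.50 A

X_L = ωL = 22.5 Ω
X_C = 1/(ωC) = 2.23 Ω
Branch 1: Z₁ = R = 7.76 Ω
Branch 2 (series LC): Z₂ = j(X_L − X_C) = j20.3 Ω
Parallel: Z = Z₁Z₂/(Z₁+Z₂), |Z| = 7.25 Ω, ∠Z = 20.9°
I = V/|Z| = 18.1/7.25 = 2.50 A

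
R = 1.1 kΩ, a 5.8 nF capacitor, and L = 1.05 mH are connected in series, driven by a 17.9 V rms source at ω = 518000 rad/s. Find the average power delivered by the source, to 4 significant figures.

280.9 mW

X_L = ωL = 543.9 Ω
X_C = 1/(ωC) = 332.8 Ω
Net reactance X = X_L − X_C = 211.1 Ω
Z = 1100 + j211.1 Ω
|Z| = √(1100² + 211.1²) = 1120 Ω
∠Z = arctan(211.1/1100) = 10.86°
I = V/|Z| = 15.98 mA
P = VI cos φ = 17.9 × 0.01598 × cos(10.86°) = 280.9 mW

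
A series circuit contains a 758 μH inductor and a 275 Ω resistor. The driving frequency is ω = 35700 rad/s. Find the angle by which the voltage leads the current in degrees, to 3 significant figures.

X_L = ωL = 27.1 Ω
Z = 275 + j27.1 Ω
|Z| = √(275² + 27.1²) = 276 Ω
∠Z = arctan(27.1/275) = 5.62°

5.62°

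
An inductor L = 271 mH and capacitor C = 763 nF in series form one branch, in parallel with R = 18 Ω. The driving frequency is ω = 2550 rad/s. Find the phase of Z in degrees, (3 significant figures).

5.80°

X_L = ωL = 691 Ω
X_C = 1/(ωC) = 514 Ω
Branch 1: Z₁ = R = 18.0 Ω
Branch 2 (series LC): Z₂ = j(X_L − X_C) = j177 Ω
Parallel: Z = Z₁Z₂/(Z₁+Z₂), |Z| = 17.9 Ω, ∠Z = 5.80°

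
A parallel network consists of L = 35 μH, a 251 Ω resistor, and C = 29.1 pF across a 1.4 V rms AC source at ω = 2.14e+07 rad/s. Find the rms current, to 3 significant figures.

X_L = ωL = 749 Ω
X_C = 1/(ωC) = 1610 Ω
Parallel: admittances add. Y = 1/R + 1/(jωL) + jωC
Y = (0.00398 − j0.000712) S
|Y| = 0.00405 S → |Z| = 1/|Y| = 247 Ω, ∠Z = −∠Y = 10.1°
I = V/|Z| = 1.4/247 = 5.67 mA

5.67 mA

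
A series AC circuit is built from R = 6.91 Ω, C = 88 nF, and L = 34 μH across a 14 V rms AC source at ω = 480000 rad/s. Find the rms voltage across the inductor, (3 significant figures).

22.6 V

X_L = ωL = 16.3 Ω
X_C = 1/(ωC) = 23.7 Ω
Net reactance X = X_L − X_C = -7.35 Ω
Z = 6.91 − j7.35 Ω
|Z| = √(6.91² + 7.35²) = 10.1 Ω
I = V/|Z| = 1.39 A
V_L = I·|Z_L| = 1.39 × 16.3 = 22.6 V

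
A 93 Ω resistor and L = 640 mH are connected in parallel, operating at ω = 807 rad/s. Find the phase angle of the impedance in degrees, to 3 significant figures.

10.2°

X_L = ωL = 516 Ω
Parallel: admittances add. Y = 1/R + 1/(jωL)
Y = (0.0108 − j0.00194) S
|Y| = 0.0109 S → |Z| = 1/|Y| = 91.5 Ω, ∠Z = −∠Y = 10.2°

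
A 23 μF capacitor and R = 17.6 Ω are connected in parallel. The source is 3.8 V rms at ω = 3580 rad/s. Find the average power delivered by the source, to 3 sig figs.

820 mW

X_C = 1/(ωC) = 12.1 Ω
Parallel: admittances add. Y = 1/R + jωC
Y = (0.0568 + j0.0823) S
|Y| = 0.100 S → |Z| = 1/|Y| = 10.0 Ω, ∠Z = −∠Y = -55.4°
I = V/|Z| = 380 mA
P = VI cos φ = 3.8 × 0.380 × cos(-55.4°) = 820 mW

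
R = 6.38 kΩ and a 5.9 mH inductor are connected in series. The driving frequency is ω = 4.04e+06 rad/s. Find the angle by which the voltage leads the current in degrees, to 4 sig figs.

X_L = ωL = 23840 Ω
Z = 6380 + j23840 Ω
|Z| = √(6380² + 23840²) = 24680 Ω
∠Z = arctan(23840/6380) = 75.02°

75.02°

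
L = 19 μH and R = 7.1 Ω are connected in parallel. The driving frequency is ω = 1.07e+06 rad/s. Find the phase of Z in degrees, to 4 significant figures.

19.25°

X_L = ωL = 20.33 Ω
Parallel: admittances add. Y = 1/R + 1/(jωL)
Y = (0.1408 − j0.04919) S
|Y| = 0.1492 S → |Z| = 1/|Y| = 6.703 Ω, ∠Z = −∠Y = 19.25°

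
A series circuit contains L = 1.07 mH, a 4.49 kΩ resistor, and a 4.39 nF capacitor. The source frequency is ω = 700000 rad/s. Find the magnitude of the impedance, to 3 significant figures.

4510 Ω

X_L = ωL = 749 Ω
X_C = 1/(ωC) = 325 Ω
Net reactance X = X_L − X_C = 424 Ω
Z = 4490 + j424 Ω
|Z| = √(4490² + 424²) = 4510 Ω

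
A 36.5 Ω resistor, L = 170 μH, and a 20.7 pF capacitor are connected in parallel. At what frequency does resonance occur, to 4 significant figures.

ω₀ = 1/√(LC) = 1/√(0.00017 × 2.07e-11) = 1.686e+07 rad/s
f₀ = ω₀/(2π) = 2.683 MHz

2.683 MHz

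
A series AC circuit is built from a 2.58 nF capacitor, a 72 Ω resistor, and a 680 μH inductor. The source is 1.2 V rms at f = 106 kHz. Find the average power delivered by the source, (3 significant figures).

4.75 mW

ω = 2πf = 666000 rad/s
X_L = ωL = 453 Ω
X_C = 1/(ωC) = 582 Ω
Net reactance X = X_L − X_C = -129 Ω
Z = 72.0 − j129 Ω
|Z| = √(72.0² + 129²) = 148 Ω
∠Z = arctan(-129/72.0) = -60.8°
I = V/|Z| = 8.12 mA
P = VI cos φ = 1.2 × 0.00812 × cos(-60.8°) = 4.75 mW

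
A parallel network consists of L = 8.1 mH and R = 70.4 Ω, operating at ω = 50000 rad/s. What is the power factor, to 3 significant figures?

0.985

X_L = ωL = 405 Ω
Parallel: admittances add. Y = 1/R + 1/(jωL)
Y = (0.0142 − j0.00247) S
|Y| = 0.0144 S → |Z| = 1/|Y| = 69.4 Ω, ∠Z = −∠Y = 9.86°
cos φ = cos(9.86°) = 0.985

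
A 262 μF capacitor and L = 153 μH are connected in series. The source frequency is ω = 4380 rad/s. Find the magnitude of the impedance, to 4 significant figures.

0.2013 Ω

X_L = ωL = 0.6701 Ω
X_C = 1/(ωC) = 0.8714 Ω
Net reactance X = X_L − X_C = -0.2013 Ω
Z = − j0.2013 Ω
|Z| = √(0² + 0.2013²) = 0.2013 Ω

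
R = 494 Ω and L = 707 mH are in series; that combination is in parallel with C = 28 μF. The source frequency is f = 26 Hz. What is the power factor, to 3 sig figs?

0.422

ω = 2πf = 163.4 rad/s
X_L = ωL = 115 Ω
X_C = 1/(ωC) = 219 Ω
Branch 1 (R+jX_L): Z₁ = 494 + j115 Ω, |Z₁| = 507 Ω
Branch 2 (−jX_C): Z₂ = −j219 Ω
Parallel: Z = Z₁Z₂/(Z₁+Z₂), |Z| = 220 Ω, ∠Z = -65.0°
cos φ = cos(-65.0°) = 0.422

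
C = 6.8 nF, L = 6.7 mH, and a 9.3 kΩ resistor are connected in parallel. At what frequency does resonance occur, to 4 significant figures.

ω₀ = 1/√(LC) = 1/√(0.0067 × 6.8e-09) = 148200 rad/s
f₀ = ω₀/(2π) = 23.58 kHz

23.58 kHz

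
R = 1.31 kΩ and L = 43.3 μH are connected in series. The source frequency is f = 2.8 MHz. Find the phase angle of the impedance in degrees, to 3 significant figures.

30.2°

ω = 2πf = 1.759e+07 rad/s
X_L = ωL = 762 Ω
Z = 1310 + j762 Ω
|Z| = √(1310² + 762²) = 1520 Ω
∠Z = arctan(762/1310) = 30.2°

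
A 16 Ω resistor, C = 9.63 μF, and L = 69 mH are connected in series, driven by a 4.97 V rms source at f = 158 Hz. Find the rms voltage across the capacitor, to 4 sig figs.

13.17 V

ω = 2πf = 992.7 rad/s
X_L = ωL = 68.50 Ω
X_C = 1/(ωC) = 104.6 Ω
Net reactance X = X_L − X_C = -36.10 Ω
Z = 16.00 − j36.10 Ω
|Z| = √(16.00² + 36.10²) = 39.49 Ω
I = V/|Z| = 125.9 mA
V_C = I·|Z_C| = 0.1259 × 104.6 = 13.17 V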